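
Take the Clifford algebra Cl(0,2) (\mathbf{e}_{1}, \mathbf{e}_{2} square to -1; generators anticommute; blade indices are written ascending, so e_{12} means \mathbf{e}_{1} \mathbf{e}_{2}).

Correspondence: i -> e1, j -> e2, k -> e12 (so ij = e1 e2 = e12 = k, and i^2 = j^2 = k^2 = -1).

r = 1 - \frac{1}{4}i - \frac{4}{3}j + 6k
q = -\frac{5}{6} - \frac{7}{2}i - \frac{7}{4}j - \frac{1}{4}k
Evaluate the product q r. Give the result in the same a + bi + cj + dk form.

In blades: q = -\frac{5}{6} - \frac{7}{2} e_{1} - \frac{7}{4} e_{2} - \frac{1}{4} e_{12}, r = 1 - \frac{1}{4} e_{1} - \frac{4}{3} e_{2} + 6 e_{12}.
Distribute q over r term by term (generator squares from the signature, products reordered to ascending indices): (-\frac{5}{6})*r = -\frac{5}{6} + \frac{5}{24} e_{1} + \frac{10}{9} e_{2} - 5 e_{12}; (-\frac{7}{2} e_{1})*r = -\frac{7}{8} - \frac{7}{2} e_{1} + 21 e_{2} + \frac{14}{3} e_{12}; (-\frac{7}{4} e_{2})*r = -\frac{7}{3} - \frac{21}{2} e_{1} - \frac{7}{4} e_{2} - \frac{7}{16} e_{12}; (-\frac{1}{4} e_{12})*r = \frac{3}{2} - \frac{1}{3} e_{1} + \frac{1}{16} e_{2} - \frac{1}{4} e_{12}.
Sum: -\frac{61}{24} - \frac{113}{8} e_{1} + \frac{2941}{144} e_{2} - \frac{49}{48} e_{12}; translating back through the correspondence:
Answer: -\frac{61}{24} - \frac{113}{8}i + \frac{2941}{144}j - \frac{49}{48}k


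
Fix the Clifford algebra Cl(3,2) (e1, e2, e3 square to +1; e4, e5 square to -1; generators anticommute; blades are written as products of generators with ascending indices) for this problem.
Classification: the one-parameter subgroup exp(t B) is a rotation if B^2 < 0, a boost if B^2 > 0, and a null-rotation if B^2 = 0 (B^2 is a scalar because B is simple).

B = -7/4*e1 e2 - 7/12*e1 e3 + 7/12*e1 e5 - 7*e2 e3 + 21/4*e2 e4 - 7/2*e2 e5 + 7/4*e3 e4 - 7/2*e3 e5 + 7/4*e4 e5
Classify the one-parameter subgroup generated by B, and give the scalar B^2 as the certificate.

B^2 term by term: the squares give (-7/4)^2*(e1 e2)^2 + (-7/12)^2*(e1 e3)^2 + (7/12)^2*(e1 e5)^2 + (-7)^2*(e2 e3)^2 + (21/4)^2*(e2 e4)^2 + (-7/2)^2*(e2 e5)^2 + (7/4)^2*(e3 e4)^2 + (-7/2)^2*(e3 e5)^2 + (7/4)^2*(e4 e5)^2 = 49/16*(-1) + 49/144*(-1) + 49/144*(+1) + 49*(-1) + 441/16*(+1) + 49/4*(+1) + 49/16*(+1) + 49/4*(+1) + 49/16*(-1) = 0 (each basis 2-blade squares to minus the product of its generators' squares); cross terms between blades sharing an index anticommute and cancel; the commuting (index-disjoint) pairs give grade-4 terms 2*c*c'*(blade product), which cancel blade by blade — e1 e2 e3 e4: -49/8 + 49/8 = 0; e1 e2 e3 e5: 49/4 - 49/12 - 49/6 = 0; e1 e2 e4 e5: -49/8 + 49/8 = 0; e1 e3 e4 e5: -49/24 + 49/24 = 0; e2 e3 e4 e5: -49/2 + 147/4 - 49/4 = 0 — confirming B is simple. So B^2 = 0.
Answer: null-rotation, certificate B^2 = 0. The scalar 0 is the complete invariant here: its sign names the subgroup type.


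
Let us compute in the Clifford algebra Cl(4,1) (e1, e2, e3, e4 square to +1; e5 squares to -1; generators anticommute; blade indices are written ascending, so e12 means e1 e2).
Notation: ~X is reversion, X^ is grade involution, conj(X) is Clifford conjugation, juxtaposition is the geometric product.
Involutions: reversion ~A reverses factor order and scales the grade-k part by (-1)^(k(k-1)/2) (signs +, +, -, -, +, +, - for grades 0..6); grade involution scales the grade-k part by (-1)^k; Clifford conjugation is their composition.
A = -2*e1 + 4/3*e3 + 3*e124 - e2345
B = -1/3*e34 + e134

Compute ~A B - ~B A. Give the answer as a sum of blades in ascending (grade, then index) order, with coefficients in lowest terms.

first term: -4/9*e4 - 4/3*e14 + 3*e23 - 1/3*e25 - 2*e34 - e123 + e125 + 2/3*e134
second term: -4/9*e4 + 4/3*e14 - 3*e23 + 1/3*e25 + 2*e34 + e123 - e125 - 2/3*e134
Answer: -8/3*e14 + 6*e23 - 2/3*e25 - 4*e34 - 2*e123 + 2*e125 + 4/3*e134


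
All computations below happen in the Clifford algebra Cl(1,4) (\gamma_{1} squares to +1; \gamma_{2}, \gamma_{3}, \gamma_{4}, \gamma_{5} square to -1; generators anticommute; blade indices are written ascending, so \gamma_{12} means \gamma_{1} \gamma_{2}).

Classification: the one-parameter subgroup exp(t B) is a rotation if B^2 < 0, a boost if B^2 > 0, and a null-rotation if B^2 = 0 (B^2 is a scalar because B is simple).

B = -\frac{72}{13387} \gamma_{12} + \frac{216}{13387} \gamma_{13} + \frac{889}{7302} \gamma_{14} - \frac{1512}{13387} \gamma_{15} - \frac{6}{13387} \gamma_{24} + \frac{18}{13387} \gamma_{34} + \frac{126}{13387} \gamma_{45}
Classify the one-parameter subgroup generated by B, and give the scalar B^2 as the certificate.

B^2 term by term: the squares give (-\frac{72}{13387})^2*(\gamma_{12})^2 + (\frac{216}{13387})^2*(\gamma_{13})^2 + (\frac{889}{7302})^2*(\gamma_{14})^2 + (-\frac{1512}{13387})^2*(\gamma_{15})^2 + (-\frac{6}{13387})^2*(\gamma_{24})^2 + (\frac{18}{13387})^2*(\gamma_{34})^2 + (\frac{126}{13387})^2*(\gamma_{45})^2 = \frac{5184}{179211769}*(+1) + \frac{46656}{179211769}*(+1) + \frac{790321}{53319204}*(+1) + \frac{2286144}{179211769}*(+1) + \frac{36}{179211769}*(-1) + \frac{324}{179211769}*(-1) + \frac{15876}{179211769}*(-1) = \frac{1}{36} (each basis 2-blade squares to minus the product of its generators' squares); cross terms between blades sharing an index anticommute and cancel; the commuting (index-disjoint) pairs give grade-4 terms 2*c*c'*(blade product), which cancel blade by blade — \gamma_{1234}: -\frac{2592}{179211769} + \frac{2592}{179211769} = 0; \gamma_{1245}: -\frac{18144}{179211769} + \frac{18144}{179211769} = 0; \gamma_{1345}: \frac{54432}{179211769} - \frac{54432}{179211769} = 0 — confirming B is simple. So B^2 = \frac{1}{36}.
Answer: boost, certificate B^2 = \frac{1}{36}. Certificate logic: \frac{1}{36} is a conjugation-invariant scalar, so its sign fixes rotation versus boost versus null-rotation outright.


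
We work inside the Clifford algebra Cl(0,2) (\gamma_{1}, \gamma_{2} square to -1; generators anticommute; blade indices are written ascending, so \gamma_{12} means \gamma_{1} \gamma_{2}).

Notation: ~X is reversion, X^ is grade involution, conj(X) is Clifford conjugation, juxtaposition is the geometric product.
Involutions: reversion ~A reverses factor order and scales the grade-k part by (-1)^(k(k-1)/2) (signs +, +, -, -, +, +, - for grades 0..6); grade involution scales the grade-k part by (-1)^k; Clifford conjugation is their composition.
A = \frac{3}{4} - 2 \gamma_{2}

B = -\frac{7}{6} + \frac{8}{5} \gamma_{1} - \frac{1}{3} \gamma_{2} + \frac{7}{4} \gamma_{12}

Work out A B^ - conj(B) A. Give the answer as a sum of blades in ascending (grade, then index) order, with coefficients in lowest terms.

first term: -\frac{5}{24} - \frac{47}{10} \gamma_{1} + \frac{31}{12} \gamma_{2} - \frac{151}{80} \gamma_{12}
second term: -\frac{5}{24} - \frac{47}{10} \gamma_{1} + \frac{31}{12} \gamma_{2} + \frac{151}{80} \gamma_{12}
Answer: -\frac{151}{40} \gamma_{12}


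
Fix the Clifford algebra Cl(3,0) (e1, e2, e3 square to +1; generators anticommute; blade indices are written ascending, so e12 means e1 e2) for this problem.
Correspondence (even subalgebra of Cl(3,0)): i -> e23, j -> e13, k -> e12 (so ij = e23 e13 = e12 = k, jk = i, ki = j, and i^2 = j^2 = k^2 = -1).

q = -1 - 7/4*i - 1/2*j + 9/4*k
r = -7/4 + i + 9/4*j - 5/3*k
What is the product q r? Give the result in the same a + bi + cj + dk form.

In blades: q = -1 + 9/4*e12 - 1/2*e13 - 7/4*e23, r = -7/4 - 5/3*e12 + 9/4*e13 + e23.
Distribute q over r term by term (generator squares from the signature, products reordered to ascending indices): (-1)*r = 7/4 + 5/3*e12 - 9/4*e13 - e23; (9/4*e12)*r = 15/4 - 63/16*e12 + 9/4*e13 - 81/16*e23; (-1/2*e13)*r = 9/8 + 1/2*e12 + 7/8*e13 + 5/6*e23; (-7/4*e23)*r = 7/4 - 63/16*e12 - 35/12*e13 + 49/16*e23.
Sum: 67/8 - 137/24*e12 - 49/24*e13 - 13/6*e23; translating back through the correspondence:
Answer: 67/8 - 13/6*i - 49/24*j - 137/24*k


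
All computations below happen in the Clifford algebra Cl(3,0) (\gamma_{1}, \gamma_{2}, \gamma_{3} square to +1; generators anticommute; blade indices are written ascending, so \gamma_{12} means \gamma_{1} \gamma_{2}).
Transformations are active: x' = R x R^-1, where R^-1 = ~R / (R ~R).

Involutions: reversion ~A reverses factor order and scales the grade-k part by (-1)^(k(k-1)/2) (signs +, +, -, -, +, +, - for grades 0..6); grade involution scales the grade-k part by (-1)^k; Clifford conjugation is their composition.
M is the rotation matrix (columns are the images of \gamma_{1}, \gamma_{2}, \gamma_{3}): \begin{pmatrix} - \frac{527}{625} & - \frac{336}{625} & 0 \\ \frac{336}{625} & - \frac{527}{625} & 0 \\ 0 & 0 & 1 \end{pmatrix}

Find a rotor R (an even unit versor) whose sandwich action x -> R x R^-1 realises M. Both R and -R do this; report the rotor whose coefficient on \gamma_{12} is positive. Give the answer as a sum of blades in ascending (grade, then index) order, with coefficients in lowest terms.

Method: write R = a + b12*\gamma_{12} + b13*\gamma_{13} + b23*\gamma_{23} with a^2 + b12^2 + b13^2 + b23^2 = 1 (so R^-1 = ~R). Expanding the columns R e_j ~R gives tr M = 4a^2 - 1 and, from the antisymmetric part, M21 - M12 = -4a*b12, M13 - M31 = 4a*b13, M32 - M23 = -4a*b23.
Here tr M = -\frac{429}{625}, so a^2 = (1 + tr M)/4 = \frac{49}{625} and a = ±\frac{7}{25}. Taking a = \frac{7}{25}: M21 - M12 = \frac{672}{625}, M13 - M31 = 0, M32 - M23 = 0, giving b12 = -\frac{24}{25}, b13 = 0, b23 = 0, i.e. R = \frac{7}{25} - \frac{24}{25} \gamma_{12}.
Its \gamma_{12} coefficient is negative, so report the other preimage -R.
Answer: -\frac{7}{25} + \frac{24}{25} \gamma_{12}. Recall the cover is two-to-one: with M of trace -\frac{429}{625}, both preimages act alike, and the stated \gamma_{12} sign chooses the sheet.


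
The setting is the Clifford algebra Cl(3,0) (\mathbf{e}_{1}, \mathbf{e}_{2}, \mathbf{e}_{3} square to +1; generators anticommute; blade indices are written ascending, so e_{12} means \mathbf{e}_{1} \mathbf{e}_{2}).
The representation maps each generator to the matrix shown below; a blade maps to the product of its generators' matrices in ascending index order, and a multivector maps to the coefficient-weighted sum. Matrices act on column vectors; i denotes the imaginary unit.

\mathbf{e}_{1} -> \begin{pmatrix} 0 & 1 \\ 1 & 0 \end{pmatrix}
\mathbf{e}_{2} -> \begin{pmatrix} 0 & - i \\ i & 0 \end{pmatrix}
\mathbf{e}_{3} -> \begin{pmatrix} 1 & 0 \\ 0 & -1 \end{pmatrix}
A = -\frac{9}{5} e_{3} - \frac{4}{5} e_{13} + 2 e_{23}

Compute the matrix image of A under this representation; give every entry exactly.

Bivector images (products of the table entries): rho(e_{13}) = rho(\mathbf{e}_{1})rho(\mathbf{e}_{3}) = \begin{pmatrix} 0 & -1 \\ 1 & 0 \end{pmatrix}; rho(e_{23}) = rho(\mathbf{e}_{2})rho(\mathbf{e}_{3}) = \begin{pmatrix} 0 & i \\ i & 0 \end{pmatrix}.
M = (-\frac{9}{5})*rho(e_{3}) + (-\frac{4}{5})*rho(e_{13}) + (2)*rho(e_{23}), summed entrywise:
Answer: \begin{pmatrix} - \frac{9}{5} & \frac{4}{5} + 2 i \\ - \frac{4}{5} + 2 i & \frac{9}{5} \end{pmatrix}


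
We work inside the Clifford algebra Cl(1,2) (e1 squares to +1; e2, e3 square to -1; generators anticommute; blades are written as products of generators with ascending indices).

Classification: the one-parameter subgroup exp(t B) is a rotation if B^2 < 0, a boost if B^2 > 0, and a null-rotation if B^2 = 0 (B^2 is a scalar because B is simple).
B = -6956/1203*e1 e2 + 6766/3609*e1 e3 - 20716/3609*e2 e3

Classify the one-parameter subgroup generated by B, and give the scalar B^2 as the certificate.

B^2 term by term: the squares give (-6956/1203)^2*(e1 e2)^2 + (6766/3609)^2*(e1 e3)^2 + (-20716/3609)^2*(e2 e3)^2 = 48385936/1447209*(+1) + 45778756/13024881*(+1) + 429152656/13024881*(-1) = 4 (each basis 2-blade squares to minus the product of its generators' squares); cross terms between blades sharing an index anticommute and cancel. So B^2 = 4.
Answer: boost, certificate B^2 = 4. The class reads off the invariant scalar 4 directly.


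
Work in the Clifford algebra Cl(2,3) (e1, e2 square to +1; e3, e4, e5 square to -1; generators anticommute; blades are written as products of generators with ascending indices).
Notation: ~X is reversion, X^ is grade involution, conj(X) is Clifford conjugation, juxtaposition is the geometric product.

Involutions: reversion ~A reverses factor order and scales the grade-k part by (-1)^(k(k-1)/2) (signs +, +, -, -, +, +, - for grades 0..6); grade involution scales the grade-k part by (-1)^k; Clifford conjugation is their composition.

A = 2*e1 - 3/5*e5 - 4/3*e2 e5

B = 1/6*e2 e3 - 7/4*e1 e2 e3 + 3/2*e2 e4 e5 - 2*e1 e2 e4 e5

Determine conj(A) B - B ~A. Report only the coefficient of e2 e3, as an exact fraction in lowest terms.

first term: -2*e4 + 8/3*e1 e4 + 7/2*e2 e3 - 9/10*e2 e4 + 2/9*e3 e5 - 1/3*e1 e2 e3 - 6/5*e1 e2 e4 - 7/3*e1 e3 e5 + 1/10*e2 e3 e5 + 4*e2 e4 e5 + 21/20*e1 e2 e3 e5 - 3*e1 e2 e4 e5
second term: -2*e4 + 8/3*e1 e4 - 7/2*e2 e3 + 9/10*e2 e4 - 2/9*e3 e5 + 1/3*e1 e2 e3 - 6/5*e1 e2 e4 + 7/3*e1 e3 e5 - 1/10*e2 e3 e5 + 4*e2 e4 e5 + 21/20*e1 e2 e3 e5 - 3*e1 e2 e4 e5
Answer: 7


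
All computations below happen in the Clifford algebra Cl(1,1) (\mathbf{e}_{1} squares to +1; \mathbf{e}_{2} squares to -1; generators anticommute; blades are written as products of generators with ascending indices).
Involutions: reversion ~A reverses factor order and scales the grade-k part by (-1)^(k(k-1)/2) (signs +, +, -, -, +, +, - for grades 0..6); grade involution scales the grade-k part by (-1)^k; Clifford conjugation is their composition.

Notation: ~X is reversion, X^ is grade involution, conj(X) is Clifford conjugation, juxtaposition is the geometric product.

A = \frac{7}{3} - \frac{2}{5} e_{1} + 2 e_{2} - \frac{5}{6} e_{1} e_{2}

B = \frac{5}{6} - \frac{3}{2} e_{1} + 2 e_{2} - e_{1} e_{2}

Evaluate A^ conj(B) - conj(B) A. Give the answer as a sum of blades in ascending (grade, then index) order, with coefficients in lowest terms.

first term: -\frac{103}{45} + \frac{1}{6} e_{1} - \frac{281}{60} e_{2} + \frac{691}{180} e_{1} e_{2}
second term: \frac{203}{45} + \frac{17}{6} e_{1} - \frac{77}{20} e_{2} + \frac{691}{180} e_{1} e_{2}
Answer: -\frac{34}{5} - \frac{8}{3} e_{1} - \frac{5}{6} e_{2}


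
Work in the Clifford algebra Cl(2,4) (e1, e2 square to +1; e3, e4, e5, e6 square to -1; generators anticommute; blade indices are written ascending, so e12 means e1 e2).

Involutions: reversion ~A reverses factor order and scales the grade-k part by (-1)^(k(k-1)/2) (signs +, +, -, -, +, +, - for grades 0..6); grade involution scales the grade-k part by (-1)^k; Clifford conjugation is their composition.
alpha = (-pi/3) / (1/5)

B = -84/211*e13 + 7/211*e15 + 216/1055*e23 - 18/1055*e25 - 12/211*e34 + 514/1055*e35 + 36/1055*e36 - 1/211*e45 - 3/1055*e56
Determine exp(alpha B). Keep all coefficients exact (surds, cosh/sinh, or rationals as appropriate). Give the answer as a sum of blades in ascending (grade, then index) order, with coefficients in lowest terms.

B^2 term by term: the squares give (-84/211)^2*(e13)^2 + (7/211)^2*(e15)^2 + (216/1055)^2*(e23)^2 + (-18/1055)^2*(e25)^2 + (-12/211)^2*(e34)^2 + (514/1055)^2*(e35)^2 + (36/1055)^2*(e36)^2 + (-1/211)^2*(e45)^2 + (-3/1055)^2*(e56)^2 = 7056/44521*(+1) + 49/44521*(+1) + 46656/1113025*(+1) + 324/1113025*(+1) + 144/44521*(-1) + 264196/1113025*(-1) + 1296/1113025*(-1) + 1/44521*(-1) + 9/1113025*(-1) = -1/25 (each basis 2-blade squares to minus the product of its generators' squares); cross terms between blades sharing an index anticommute and cancel; the commuting (index-disjoint) pairs give grade-4 terms 2*c*c'*(blade product), which cancel blade by blade — e1235: -3024/222605 + 3024/222605 = 0; e1345: 168/44521 - 168/44521 = 0; e1356: 504/222605 - 504/222605 = 0; e2345: -432/222605 + 432/222605 = 0; e2356: -1296/1113025 + 1296/1113025 = 0; e3456: 72/222605 - 72/222605 = 0 — confirming B is simple. So B^2 = -1/25.
B^2 = -1/25 — since the square is negative, the closed form is circular: l = 1/5, alpha*l = -pi/3, so exp(alpha B) = cos(-pi/3) + (sin(-pi/3)/(1/5))*B = 1/2 + (-5*sqrt(3)/2)*B.
Answer: 1/2 + 210*sqrt(3)/211*e13 - 35*sqrt(3)/422*e15 - 108*sqrt(3)/211*e23 + 9*sqrt(3)/211*e25 + 30*sqrt(3)/211*e34 - 257*sqrt(3)/211*e35 - 18*sqrt(3)/211*e36 + 5*sqrt(3)/422*e45 + 3*sqrt(3)/422*e56


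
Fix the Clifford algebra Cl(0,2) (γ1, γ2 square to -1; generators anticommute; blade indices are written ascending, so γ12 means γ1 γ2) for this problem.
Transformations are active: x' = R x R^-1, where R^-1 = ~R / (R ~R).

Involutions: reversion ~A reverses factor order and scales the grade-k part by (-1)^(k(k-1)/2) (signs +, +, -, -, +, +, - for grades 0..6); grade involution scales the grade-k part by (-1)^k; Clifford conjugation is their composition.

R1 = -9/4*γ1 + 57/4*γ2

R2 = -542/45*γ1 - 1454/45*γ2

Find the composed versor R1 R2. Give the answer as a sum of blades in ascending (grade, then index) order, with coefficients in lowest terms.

Distribute over the terms of R1 (each basis-blade product reordered to ascending indices, repeated generators contracted through their squares):
(-9/4*γ1) R2 = -271/10 + 727/10*γ12
(57/4*γ2) R2 = 13813/30 + 5149/30*γ12
Summing the partial products and collecting blades:
Answer: 1300/3 + 733/3*γ12


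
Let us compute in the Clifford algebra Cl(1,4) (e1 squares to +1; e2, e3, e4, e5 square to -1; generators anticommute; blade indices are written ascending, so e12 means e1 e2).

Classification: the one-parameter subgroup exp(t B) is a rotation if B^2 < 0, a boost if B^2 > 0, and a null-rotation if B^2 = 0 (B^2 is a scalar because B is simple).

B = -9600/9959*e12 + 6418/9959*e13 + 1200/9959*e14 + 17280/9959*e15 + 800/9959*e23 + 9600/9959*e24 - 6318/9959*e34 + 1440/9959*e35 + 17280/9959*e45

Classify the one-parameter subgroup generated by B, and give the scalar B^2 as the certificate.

B^2 term by term: the squares give (-9600/9959)^2*(e12)^2 + (6418/9959)^2*(e13)^2 + (1200/9959)^2*(e14)^2 + (17280/9959)^2*(e15)^2 + (800/9959)^2*(e23)^2 + (9600/9959)^2*(e24)^2 + (-6318/9959)^2*(e34)^2 + (1440/9959)^2*(e35)^2 + (17280/9959)^2*(e45)^2 = 92160000/99181681*(+1) + 41190724/99181681*(+1) + 1440000/99181681*(+1) + 298598400/99181681*(+1) + 640000/99181681*(-1) + 92160000/99181681*(-1) + 39917124/99181681*(-1) + 2073600/99181681*(-1) + 298598400/99181681*(-1) = 0 (each basis 2-blade squares to minus the product of its generators' squares); cross terms between blades sharing an index anticommute and cancel; the commuting (index-disjoint) pairs give grade-4 terms 2*c*c'*(blade product), which cancel blade by blade — e1234: 121305600/99181681 - 123225600/99181681 + 1920000/99181681 = 0; e1235: -27648000/99181681 + 27648000/99181681 = 0; e1245: -331776000/99181681 + 331776000/99181681 = 0; e1345: 221806080/99181681 - 3456000/99181681 - 218350080/99181681 = 0; e2345: 27648000/99181681 - 27648000/99181681 = 0 — confirming B is simple. So B^2 = 0.
Answer: null-rotation, certificate B^2 = 0. Note: conjugating B changes its blade decomposition but never the scalar B^2 = 0, whose sign settles the classification.


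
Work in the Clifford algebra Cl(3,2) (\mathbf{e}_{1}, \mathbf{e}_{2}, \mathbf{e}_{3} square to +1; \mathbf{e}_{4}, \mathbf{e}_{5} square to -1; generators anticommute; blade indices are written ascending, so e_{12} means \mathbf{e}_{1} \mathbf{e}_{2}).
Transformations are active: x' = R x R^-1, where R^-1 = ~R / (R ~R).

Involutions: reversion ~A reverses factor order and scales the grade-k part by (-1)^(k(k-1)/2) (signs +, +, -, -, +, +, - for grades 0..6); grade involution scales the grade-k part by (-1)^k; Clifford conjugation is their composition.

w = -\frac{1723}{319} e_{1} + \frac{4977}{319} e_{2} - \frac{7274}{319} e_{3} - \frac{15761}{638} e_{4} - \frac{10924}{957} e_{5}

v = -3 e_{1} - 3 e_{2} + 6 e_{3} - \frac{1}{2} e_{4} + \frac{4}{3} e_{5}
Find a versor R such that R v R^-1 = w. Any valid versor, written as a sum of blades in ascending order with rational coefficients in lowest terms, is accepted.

Equal squares first: v^2 = w^2 = \frac{1871}{36}. Then v + w = -\frac{2680}{319} e_{1} + \frac{4020}{319} e_{2} - \frac{5360}{319} e_{3} - \frac{8040}{319} e_{4} - \frac{3216}{319} e_{5} is a versor taking v to w, provided it is invertible.
Answer: -\frac{2680}{319} e_{1} + \frac{4020}{319} e_{2} - \frac{5360}{319} e_{3} - \frac{8040}{319} e_{4} - \frac{3216}{319} e_{5}


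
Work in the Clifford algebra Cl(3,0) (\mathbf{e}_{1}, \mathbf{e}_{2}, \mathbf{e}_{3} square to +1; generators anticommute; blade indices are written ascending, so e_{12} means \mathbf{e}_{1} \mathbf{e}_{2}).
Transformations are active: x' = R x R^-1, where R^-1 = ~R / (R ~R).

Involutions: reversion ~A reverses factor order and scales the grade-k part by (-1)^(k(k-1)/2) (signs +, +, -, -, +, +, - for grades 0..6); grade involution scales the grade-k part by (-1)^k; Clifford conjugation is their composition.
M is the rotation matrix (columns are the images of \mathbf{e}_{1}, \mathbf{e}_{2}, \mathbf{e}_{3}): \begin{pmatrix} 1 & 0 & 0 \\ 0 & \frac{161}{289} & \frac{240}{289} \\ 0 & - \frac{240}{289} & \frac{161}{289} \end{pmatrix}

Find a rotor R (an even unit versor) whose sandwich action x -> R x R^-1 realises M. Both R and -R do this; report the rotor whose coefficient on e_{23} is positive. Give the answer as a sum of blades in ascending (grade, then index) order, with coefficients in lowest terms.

Method: write R = a + b12*e_{12} + b13*e_{13} + b23*e_{23} with a^2 + b12^2 + b13^2 + b23^2 = 1 (so R^-1 = ~R). Expanding the columns R e_j ~R gives tr M = 4a^2 - 1 and, from the antisymmetric part, M21 - M12 = -4a*b12, M13 - M31 = 4a*b13, M32 - M23 = -4a*b23.
Here tr M = \frac{611}{289}, so a^2 = (1 + tr M)/4 = \frac{225}{289} and a = ±\frac{15}{17}. Taking a = \frac{15}{17}: M21 - M12 = 0, M13 - M31 = 0, M32 - M23 = -\frac{480}{289}, giving b12 = 0, b13 = 0, b23 = \frac{8}{17}, i.e. R = \frac{15}{17} + \frac{8}{17} e_{23}.
Its e_{23} coefficient is already positive.
Answer: \frac{15}{17} + \frac{8}{17} e_{23}. Note: both R and -R realise this M (trace \frac{611}{289}); the covering map identifies them, and the e_{23}-coefficient sign is the tie-breaker.


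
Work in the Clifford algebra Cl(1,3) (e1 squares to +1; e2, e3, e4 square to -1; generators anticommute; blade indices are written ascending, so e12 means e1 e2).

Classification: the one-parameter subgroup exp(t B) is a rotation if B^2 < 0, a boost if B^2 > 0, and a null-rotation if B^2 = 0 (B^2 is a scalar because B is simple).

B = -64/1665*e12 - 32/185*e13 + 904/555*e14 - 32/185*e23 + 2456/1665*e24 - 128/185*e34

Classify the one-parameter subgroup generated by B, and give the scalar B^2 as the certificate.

B^2 term by term: the squares give (-64/1665)^2*(e12)^2 + (-32/185)^2*(e13)^2 + (904/555)^2*(e14)^2 + (-32/185)^2*(e23)^2 + (2456/1665)^2*(e24)^2 + (-128/185)^2*(e34)^2 = 4096/2772225*(+1) + 1024/34225*(+1) + 817216/308025*(+1) + 1024/34225*(-1) + 6031936/2772225*(-1) + 16384/34225*(-1) = 0 (each basis 2-blade squares to minus the product of its generators' squares); cross terms between blades sharing an index anticommute and cancel; the commuting (index-disjoint) pairs give grade-4 terms 2*c*c'*(blade product), which cancel blade by blade — e1234: 16384/308025 + 157184/308025 - 57856/102675 = 0 — confirming B is simple. So B^2 = 0.
Answer: null-rotation, certificate B^2 = 0. Certificate logic: 0 is a conjugation-invariant scalar, so its sign fixes rotation versus boost versus null-rotation outright.


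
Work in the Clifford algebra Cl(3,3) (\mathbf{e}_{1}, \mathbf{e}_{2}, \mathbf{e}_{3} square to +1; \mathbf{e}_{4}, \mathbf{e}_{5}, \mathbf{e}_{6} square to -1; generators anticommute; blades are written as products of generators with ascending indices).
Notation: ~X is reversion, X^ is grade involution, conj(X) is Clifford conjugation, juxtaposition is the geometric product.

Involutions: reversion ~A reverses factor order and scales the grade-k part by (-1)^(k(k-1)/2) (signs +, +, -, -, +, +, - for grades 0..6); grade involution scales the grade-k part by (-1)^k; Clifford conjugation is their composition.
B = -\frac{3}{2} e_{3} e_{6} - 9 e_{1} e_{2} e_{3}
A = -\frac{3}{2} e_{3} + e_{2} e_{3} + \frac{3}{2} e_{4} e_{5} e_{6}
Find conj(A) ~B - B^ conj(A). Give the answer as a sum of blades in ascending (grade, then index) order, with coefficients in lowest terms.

first term: 9 e_{1} + \frac{9}{4} e_{6} + \frac{27}{2} e_{1} e_{2} - \frac{3}{2} e_{2} e_{6} + \frac{9}{4} e_{3} e_{4} e_{5} - \frac{27}{2} e_{1} e_{2} e_{3} e_{4} e_{5} e_{6}
second term: 9 e_{1} + \frac{9}{4} e_{6} + \frac{27}{2} e_{1} e_{2} - \frac{3}{2} e_{2} e_{6} + \frac{9}{4} e_{3} e_{4} e_{5} + \frac{27}{2} e_{1} e_{2} e_{3} e_{4} e_{5} e_{6}
Answer: -27 e_{1} e_{2} e_{3} e_{4} e_{5} e_{6}


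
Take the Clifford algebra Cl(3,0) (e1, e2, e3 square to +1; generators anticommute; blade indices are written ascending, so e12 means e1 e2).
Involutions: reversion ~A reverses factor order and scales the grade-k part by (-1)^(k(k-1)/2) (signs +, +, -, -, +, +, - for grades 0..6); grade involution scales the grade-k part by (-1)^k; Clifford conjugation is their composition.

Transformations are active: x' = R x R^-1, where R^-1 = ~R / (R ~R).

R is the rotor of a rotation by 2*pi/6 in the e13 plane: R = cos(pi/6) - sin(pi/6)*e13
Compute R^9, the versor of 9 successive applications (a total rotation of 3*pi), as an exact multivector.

Half-angle bookkeeping: 9 applications in e13 add up to rotor phase 9*pi/6 = 3*pi/2, so R^9 = cos(3*pi/2) - sin(3*pi/2)*e13.
cos(3*pi/2) = 0 and sin(3*pi/2) = -1, so R^9 = e13. The net rotation is 1*pi (after discarding 1 full turn, each of which contributes a factor -1 to the rotor); the rotor keeps the half-angle phase exactly.
Answer: e13


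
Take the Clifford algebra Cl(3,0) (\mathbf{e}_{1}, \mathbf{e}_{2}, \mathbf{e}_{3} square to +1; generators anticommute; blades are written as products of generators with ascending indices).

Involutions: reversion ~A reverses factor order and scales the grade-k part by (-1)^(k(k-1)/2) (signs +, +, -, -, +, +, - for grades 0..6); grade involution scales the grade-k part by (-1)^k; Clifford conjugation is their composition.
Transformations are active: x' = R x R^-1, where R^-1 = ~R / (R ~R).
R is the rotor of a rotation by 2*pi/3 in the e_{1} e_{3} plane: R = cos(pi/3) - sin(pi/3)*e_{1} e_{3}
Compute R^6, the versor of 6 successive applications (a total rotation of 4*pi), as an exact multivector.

Rotor phase runs at HALF the rotation angle; powers of one rotor simply add phase, so after 6 steps in e_{1} e_{3} the phase is 6*pi/3 = 2 \pi and R^6 = cos(2 \pi) - sin(2 \pi)*e_{1} e_{3}.
cos(2 \pi) = 1 and sin(2 \pi) = 0, so R^6 = 1. The total rotation 4*pi is 2 full turns, so every vector returns to itself, yet the rotor is +1, back on the identity sheet (an even number of 2*pi turns).
Answer: 1


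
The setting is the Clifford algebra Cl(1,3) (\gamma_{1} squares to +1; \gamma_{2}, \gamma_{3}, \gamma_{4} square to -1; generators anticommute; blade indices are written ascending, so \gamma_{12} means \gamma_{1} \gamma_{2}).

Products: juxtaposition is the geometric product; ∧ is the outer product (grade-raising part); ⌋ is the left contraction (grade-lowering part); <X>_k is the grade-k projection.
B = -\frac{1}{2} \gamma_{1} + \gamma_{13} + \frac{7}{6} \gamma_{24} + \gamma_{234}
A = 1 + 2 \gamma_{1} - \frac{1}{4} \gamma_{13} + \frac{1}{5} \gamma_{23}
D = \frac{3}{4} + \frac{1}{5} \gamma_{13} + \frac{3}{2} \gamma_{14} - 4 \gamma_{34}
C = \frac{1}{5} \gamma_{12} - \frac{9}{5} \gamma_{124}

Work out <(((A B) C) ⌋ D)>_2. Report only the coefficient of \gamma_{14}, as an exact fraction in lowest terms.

step 1: -\frac{5}{4} - \frac{1}{2} \gamma_{1} + \frac{15}{8} \gamma_{3} - \frac{1}{5} \gamma_{4} - \frac{1}{5} \gamma_{12} + \gamma_{13} + \frac{7}{6} \gamma_{24} + \frac{7}{30} \gamma_{34} - \frac{1}{10} \gamma_{123} + \frac{25}{12} \gamma_{124} + \gamma_{234} + \frac{55}{24} \gamma_{1234}
step 2: \frac{371}{100} + \frac{21}{10} \gamma_{1} - \frac{1}{10} \gamma_{2} + \frac{821}{200} \gamma_{3} + \frac{233}{300} \gamma_{4} - \frac{61}{100} \gamma_{12} + \frac{9}{5} \gamma_{13} + \frac{7}{30} \gamma_{14} + \frac{1}{5} \gamma_{23} + \frac{9}{10} \gamma_{24} + \frac{383}{600} \gamma_{34} + \frac{159}{200} \gamma_{123} + \frac{221}{100} \gamma_{124} + \frac{1}{5} \gamma_{134} - \frac{9}{5} \gamma_{234} - \frac{1997}{600} \gamma_{1234}
step 3: \frac{1451}{240} + \frac{993}{500} \gamma_{1} - \frac{403}{150} \gamma_{3} + \frac{1957}{100} \gamma_{4} + \frac{371}{500} \gamma_{13} + \frac{1113}{200} \gamma_{14} - \frac{371}{25} \gamma_{34}
step 4: \frac{371}{500} \gamma_{13} + \frac{1113}{200} \gamma_{14} - \frac{371}{25} \gamma_{34}
Answer: \frac{1113}{200}


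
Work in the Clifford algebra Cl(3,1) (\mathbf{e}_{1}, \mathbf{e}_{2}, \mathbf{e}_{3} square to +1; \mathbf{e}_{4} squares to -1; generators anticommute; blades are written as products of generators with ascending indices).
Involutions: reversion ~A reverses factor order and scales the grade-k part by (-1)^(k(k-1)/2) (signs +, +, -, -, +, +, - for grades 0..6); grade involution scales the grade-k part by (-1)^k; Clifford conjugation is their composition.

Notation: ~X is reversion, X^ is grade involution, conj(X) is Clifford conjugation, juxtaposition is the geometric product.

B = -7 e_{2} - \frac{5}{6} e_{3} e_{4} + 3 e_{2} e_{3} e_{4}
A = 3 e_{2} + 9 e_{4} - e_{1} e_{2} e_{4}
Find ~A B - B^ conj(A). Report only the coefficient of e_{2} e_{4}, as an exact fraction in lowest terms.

first term: -21 - \frac{15}{2} e_{3} - 3 e_{1} e_{3} + 7 e_{1} e_{4} - 27 e_{2} e_{3} + 63 e_{2} e_{4} + 9 e_{3} e_{4} - \frac{5}{6} e_{1} e_{2} e_{3} - \frac{5}{2} e_{2} e_{3} e_{4}
second term: -21 - \frac{15}{2} e_{3} + 3 e_{1} e_{3} + 7 e_{1} e_{4} - 27 e_{2} e_{3} - 63 e_{2} e_{4} + 9 e_{3} e_{4} - \frac{5}{6} e_{1} e_{2} e_{3} + \frac{5}{2} e_{2} e_{3} e_{4}
Answer: 126


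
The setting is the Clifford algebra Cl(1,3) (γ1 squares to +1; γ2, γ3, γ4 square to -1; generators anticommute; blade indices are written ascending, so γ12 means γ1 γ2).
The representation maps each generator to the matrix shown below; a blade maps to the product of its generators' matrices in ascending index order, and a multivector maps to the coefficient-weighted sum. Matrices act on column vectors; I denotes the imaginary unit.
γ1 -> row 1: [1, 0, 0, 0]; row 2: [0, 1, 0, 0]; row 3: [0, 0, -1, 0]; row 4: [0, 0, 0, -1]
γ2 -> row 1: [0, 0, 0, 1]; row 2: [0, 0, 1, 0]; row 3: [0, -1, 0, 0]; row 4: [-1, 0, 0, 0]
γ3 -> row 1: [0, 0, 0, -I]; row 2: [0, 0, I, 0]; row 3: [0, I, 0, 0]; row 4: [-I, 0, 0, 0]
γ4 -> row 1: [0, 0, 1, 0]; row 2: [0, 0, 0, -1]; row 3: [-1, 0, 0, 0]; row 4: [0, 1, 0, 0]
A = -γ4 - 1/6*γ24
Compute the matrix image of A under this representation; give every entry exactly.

Bivector images (products of the table entries): rho(γ24) = rho(γ2)rho(γ4) = row 1: [0, 1, 0, 0]; row 2: [-1, 0, 0, 0]; row 3: [0, 0, 0, 1]; row 4: [0, 0, -1, 0].
M = (-1)*rho(γ4) + (-1/6)*rho(γ24), summed entrywise:
Answer: row 1: [0, -1/6, -1, 0]; row 2: [1/6, 0, 0, 1]; row 3: [1, 0, 0, -1/6]; row 4: [0, -1, 1/6, 0]


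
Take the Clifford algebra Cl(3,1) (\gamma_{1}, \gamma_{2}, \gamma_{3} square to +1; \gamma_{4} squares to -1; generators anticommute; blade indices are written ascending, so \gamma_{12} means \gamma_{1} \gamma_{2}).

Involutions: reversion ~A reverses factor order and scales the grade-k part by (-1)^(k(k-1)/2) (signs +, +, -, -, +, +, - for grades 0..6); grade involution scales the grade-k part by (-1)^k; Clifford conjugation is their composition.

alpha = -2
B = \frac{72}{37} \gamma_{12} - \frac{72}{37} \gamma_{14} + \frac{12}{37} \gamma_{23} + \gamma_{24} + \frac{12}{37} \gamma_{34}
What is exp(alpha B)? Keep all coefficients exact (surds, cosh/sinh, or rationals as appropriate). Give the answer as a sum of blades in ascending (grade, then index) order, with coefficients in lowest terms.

B^2 term by term: the squares give (\frac{72}{37})^2*(\gamma_{12})^2 + (-\frac{72}{37})^2*(\gamma_{14})^2 + (\frac{12}{37})^2*(\gamma_{23})^2 + (1)^2*(\gamma_{24})^2 + (\frac{12}{37})^2*(\gamma_{34})^2 = \frac{5184}{1369}*(-1) + \frac{5184}{1369}*(+1) + \frac{144}{1369}*(-1) + 1*(+1) + \frac{144}{1369}*(+1) = 1 (each basis 2-blade squares to minus the product of its generators' squares); cross terms between blades sharing an index anticommute and cancel; the commuting (index-disjoint) pairs give grade-4 terms 2*c*c'*(blade product), which cancel blade by blade — \gamma_{1234}: \frac{1728}{1369} - \frac{1728}{1369} = 0 — confirming B is simple. So B^2 = 1.
B^2 = 1 — hyperbolic case — the even/odd split gives cosh and sinh: l = 1, alpha*l = -2, so exp(alpha B) = cosh(-2) + (sinh(-2)/1)*B = \cosh{\left(2 \right)} + (- \sinh{\left(2 \right)})*B.
Answer: \cosh{\left(2 \right)} - \frac{72 \sinh{\left(2 \right)}}{37} \gamma_{12} + \frac{72 \sinh{\left(2 \right)}}{37} \gamma_{14} - \frac{12 \sinh{\left(2 \right)}}{37} \gamma_{23} - \sinh{\left(2 \right)} \gamma_{24} - \frac{12 \sinh{\left(2 \right)}}{37} \gamma_{34}


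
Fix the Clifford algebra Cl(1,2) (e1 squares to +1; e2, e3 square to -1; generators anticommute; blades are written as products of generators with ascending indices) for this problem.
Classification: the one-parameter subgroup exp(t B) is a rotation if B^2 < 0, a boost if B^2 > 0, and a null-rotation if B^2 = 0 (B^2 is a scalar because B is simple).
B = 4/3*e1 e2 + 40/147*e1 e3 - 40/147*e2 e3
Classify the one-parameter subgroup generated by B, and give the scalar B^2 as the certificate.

B^2 term by term: the squares give (4/3)^2*(e1 e2)^2 + (40/147)^2*(e1 e3)^2 + (-40/147)^2*(e2 e3)^2 = 16/9*(+1) + 1600/21609*(+1) + 1600/21609*(-1) = 16/9 (each basis 2-blade squares to minus the product of its generators' squares); cross terms between blades sharing an index anticommute and cancel. So B^2 = 16/9.
Answer: boost, certificate B^2 = 16/9. No conjugation can change B^2 = 16/9; the sign gives the class.


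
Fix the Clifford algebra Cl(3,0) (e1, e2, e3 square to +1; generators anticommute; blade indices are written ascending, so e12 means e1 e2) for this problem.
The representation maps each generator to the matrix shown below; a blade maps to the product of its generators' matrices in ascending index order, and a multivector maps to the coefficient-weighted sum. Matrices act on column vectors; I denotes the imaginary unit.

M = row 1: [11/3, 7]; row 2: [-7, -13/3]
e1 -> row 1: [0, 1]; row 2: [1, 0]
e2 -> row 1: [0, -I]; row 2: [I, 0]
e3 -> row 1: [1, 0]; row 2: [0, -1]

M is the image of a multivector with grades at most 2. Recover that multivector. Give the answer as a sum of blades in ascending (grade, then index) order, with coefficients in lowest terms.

Method: 1, rho(e1), rho(e2), rho(e3) form a trace-orthogonal basis of the 2x2 complex matrices (tr(X Y) = 2 if X = Y, else 0), so M = m0*1 + m1*rho(e1) + m2*rho(e2) + m3*rho(e3) with m0 = tr(M)/2 = -1/3, m1 = tr(M rho(e1))/2 = 0, m2 = tr(M rho(e2))/2 = 7*I, m3 = tr(M rho(e3))/2 = 4.
Multiplying table entries, the bivector images are rho(e12) = I*rho(e3), rho(e13) = -I*rho(e2), rho(e23) = I*rho(e1); with real blade coefficients the real parts of m0..m3 are the coefficients of 1, e1, e2, e3 and the imaginary parts give the bivectors (e23: Im m1, e13: -Im m2, e12: Im m3).
Answer: -1/3 + 4*e3 - 7*e13


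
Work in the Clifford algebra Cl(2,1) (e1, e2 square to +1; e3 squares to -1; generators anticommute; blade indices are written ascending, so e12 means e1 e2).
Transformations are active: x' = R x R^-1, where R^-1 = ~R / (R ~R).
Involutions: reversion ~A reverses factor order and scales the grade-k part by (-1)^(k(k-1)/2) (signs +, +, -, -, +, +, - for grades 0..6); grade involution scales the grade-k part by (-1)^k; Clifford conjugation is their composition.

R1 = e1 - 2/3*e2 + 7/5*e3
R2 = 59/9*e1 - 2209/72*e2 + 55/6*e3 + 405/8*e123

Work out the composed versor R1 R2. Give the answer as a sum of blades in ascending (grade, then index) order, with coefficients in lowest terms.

Distribute over the terms of R1 (each basis-blade product reordered to ascending indices, repeated generators contracted through their squares):
(e1) R2 = 59/9 - 2209/72*e12 + 55/6*e13 + 405/8*e23
(-2/3*e2) R2 = 2209/108 + 118/27*e12 + 135/4*e13 - 55/9*e23
(7/5*e3) R2 = -77/6 - 567/8*e12 - 413/45*e13 + 15463/360*e23
Summing the partial products and collecting blades:
Answer: 1531/108 - 2624/27*e12 + 6073/180*e13 + 1312/15*e23


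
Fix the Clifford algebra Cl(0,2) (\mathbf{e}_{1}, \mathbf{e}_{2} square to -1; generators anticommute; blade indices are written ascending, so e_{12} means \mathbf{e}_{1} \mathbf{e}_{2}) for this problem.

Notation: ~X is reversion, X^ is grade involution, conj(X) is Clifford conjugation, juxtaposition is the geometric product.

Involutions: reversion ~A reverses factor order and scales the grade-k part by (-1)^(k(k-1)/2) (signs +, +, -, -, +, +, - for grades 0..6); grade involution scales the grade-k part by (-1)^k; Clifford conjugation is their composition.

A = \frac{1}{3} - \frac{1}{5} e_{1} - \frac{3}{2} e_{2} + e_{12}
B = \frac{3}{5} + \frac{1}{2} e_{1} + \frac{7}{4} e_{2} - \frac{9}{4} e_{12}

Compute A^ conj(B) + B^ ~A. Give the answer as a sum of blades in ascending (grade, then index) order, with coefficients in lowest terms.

first term: \frac{27}{40} + \frac{3047}{600} e_{1} - \frac{19}{30} e_{2} + \frac{7}{4} e_{12}
second term: -\frac{191}{40} - \frac{1147}{600} e_{1} - \frac{23}{15} e_{2} - \frac{19}{20} e_{12}
Answer: -\frac{41}{10} + \frac{19}{6} e_{1} - \frac{13}{6} e_{2} + \frac{4}{5} e_{12}


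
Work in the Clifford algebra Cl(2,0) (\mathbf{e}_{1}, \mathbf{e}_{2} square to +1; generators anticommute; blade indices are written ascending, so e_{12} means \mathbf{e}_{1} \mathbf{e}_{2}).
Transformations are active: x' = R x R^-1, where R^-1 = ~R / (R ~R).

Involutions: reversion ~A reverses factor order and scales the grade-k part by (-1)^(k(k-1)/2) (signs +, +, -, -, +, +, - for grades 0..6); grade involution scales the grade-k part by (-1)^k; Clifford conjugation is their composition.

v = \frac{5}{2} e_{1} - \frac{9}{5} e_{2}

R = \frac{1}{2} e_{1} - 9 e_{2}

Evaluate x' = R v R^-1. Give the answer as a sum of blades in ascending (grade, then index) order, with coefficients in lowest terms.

~R = \frac{1}{2} e_{1} - 9 e_{2}, and R ~R = \frac{325}{4}, so R^-1 = ~R / (\frac{325}{4}).
R v = \frac{349}{20} + \frac{108}{5} e_{12}
Answer: -\frac{7427}{3250} e_{1} - \frac{3357}{1625} e_{2}


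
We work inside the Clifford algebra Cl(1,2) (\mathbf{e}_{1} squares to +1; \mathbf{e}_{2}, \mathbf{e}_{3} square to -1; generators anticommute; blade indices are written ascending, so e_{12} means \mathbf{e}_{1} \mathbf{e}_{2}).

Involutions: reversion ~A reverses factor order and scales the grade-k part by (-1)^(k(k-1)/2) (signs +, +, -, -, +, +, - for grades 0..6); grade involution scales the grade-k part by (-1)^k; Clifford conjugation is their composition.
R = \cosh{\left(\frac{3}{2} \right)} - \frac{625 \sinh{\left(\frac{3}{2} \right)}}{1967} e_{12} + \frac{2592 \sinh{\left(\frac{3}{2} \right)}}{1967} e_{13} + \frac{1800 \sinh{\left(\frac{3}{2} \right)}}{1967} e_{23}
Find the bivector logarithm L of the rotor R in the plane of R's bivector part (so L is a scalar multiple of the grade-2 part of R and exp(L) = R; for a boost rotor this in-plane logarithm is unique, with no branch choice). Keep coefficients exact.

The scalar part of R is \cosh{\left(\frac{3}{2} \right)}, giving the rapidity magnitude (cosh is even); the bivector part supplies orientation, its quotient by sinh of the rapidity is the plane, and L = rapidity * plane — unique in that plane, since flipping both signs leaves L unchanged.
Concretely: cosh(rapidity) = \cosh{\left(\frac{3}{2} \right)} gives rapidity = ±\frac{3}{2}, and since rapidity/sinh(rapidity) is even the sign is immaterial: L = (rapidity/sinh(rapidity)) * <R>_2 = (\frac{3}{2 \sinh{\left(\frac{3}{2} \right)}}) * <R>_2.
Answer: - \frac{1875}{3934} e_{12} + \frac{3888}{1967} e_{13} + \frac{2700}{1967} e_{23}


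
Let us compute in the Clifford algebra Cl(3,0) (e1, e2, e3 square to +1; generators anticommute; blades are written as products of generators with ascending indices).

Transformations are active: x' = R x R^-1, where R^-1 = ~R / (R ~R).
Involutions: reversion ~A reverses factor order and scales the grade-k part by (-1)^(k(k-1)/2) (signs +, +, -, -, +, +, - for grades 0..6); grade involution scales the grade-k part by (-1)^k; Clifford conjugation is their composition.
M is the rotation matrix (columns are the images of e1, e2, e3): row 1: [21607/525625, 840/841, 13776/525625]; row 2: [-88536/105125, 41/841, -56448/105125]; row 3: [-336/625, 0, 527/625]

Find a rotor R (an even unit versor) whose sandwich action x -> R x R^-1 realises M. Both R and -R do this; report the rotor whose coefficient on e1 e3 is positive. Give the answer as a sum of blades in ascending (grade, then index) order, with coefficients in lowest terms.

Method: write R = a + b12*e1 e2 + b13*e1 e3 + b23*e2 e3 with a^2 + b12^2 + b13^2 + b23^2 = 1 (so R^-1 = ~R). Expanding the columns R e_j ~R gives tr M = 4a^2 - 1 and, from the antisymmetric part, M21 - M12 = -4a*b12, M13 - M31 = 4a*b13, M32 - M23 = -4a*b23.
Here tr M = 490439/525625, so a^2 = (1 + tr M)/4 = 254016/525625 and a = ±504/725. Taking a = 504/725: M21 - M12 = -193536/105125, M13 - M31 = 296352/525625, M32 - M23 = 56448/105125, giving b12 = 96/145, b13 = 147/725, b23 = -28/145, i.e. R = 504/725 + 96/145*e1 e2 + 147/725*e1 e3 - 28/145*e2 e3.
Its e1 e3 coefficient is already positive.
Answer: 504/725 + 96/145*e1 e2 + 147/725*e1 e3 - 28/145*e2 e3. Note: both R and -R realise this M (trace 490439/525625); the covering map identifies them, and the e1 e3-coefficient sign is the tie-breaker.
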